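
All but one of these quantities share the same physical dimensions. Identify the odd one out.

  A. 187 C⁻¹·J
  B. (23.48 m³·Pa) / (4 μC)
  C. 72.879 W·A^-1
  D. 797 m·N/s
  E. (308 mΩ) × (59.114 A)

In SI base units:
  A. J·C⁻¹ = N·m·(s·A)⁻¹ = kg·m²·s⁻³·A⁻¹
  B. [kg·m²·s⁻²] / [s·A] = kg·m²·s⁻³·A⁻¹
  C. W·A⁻¹ = J·s⁻¹·A⁻¹ = kg·m²·s⁻³·A⁻¹
  D. N·m·s⁻¹ = kg·m·s⁻²·m·s⁻¹ = kg·m²·s⁻³
  E. [kg·m²·s⁻³·A⁻²] · [A] = kg·m²·s⁻³·A⁻¹
All reduce to kg·m²·s⁻³·A⁻¹ except D., which is kg·m²·s⁻³.

D.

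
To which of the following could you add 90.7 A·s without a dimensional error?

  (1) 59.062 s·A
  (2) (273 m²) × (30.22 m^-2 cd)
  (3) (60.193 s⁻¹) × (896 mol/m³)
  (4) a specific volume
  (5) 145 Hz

(1)

Reference: A·s = s·A.
Each option:
  (1) s·A  ← same
  (2) [m²] · [m⁻²·cd] = cd
  (3) [s⁻¹] · [m⁻³·mol] = m⁻³·s⁻¹·mol
  (4) [specific volume] = kg⁻¹·m³
  (5) Hz = s⁻¹
Only (1) matches s·A.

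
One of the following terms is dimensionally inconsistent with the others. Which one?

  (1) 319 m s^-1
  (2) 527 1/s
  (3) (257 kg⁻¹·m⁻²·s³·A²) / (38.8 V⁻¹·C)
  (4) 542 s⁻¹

(1)

Work out the base dimensions of each:
  (1) m·s⁻¹
  (2) s⁻¹
  (3) [kg⁻¹·m⁻²·s³·A²] / [kg⁻¹·m⁻²·s⁴·A²] = s⁻¹
  (4) s⁻¹
All reduce to s⁻¹ except (1), which is m·s⁻¹.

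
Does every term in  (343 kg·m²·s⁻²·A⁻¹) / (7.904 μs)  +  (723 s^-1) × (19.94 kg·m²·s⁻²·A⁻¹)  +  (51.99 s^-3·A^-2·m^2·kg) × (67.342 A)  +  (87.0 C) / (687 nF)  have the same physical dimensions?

Expand each in SI base units:
  (343 kg·m²·s⁻²·A⁻¹) / (7.904 μs):  [kg·m²·s⁻²·A⁻¹] / [s] = kg·m²·s⁻³·A⁻¹
  (723 s^-1) × (19.94 kg·m²·s⁻²·A⁻¹):  [s⁻¹] · [kg·m²·s⁻²·A⁻¹] = kg·m²·s⁻³·A⁻¹
  (51.99 s^-3·A^-2·m^2·kg) × (67.342 A):  [kg·m²·s⁻³·A⁻²] · [A] = kg·m²·s⁻³·A⁻¹
  (87.0 C) / (687 nF):  [s·A] / [kg⁻¹·m⁻²·s⁴·A²] = kg·m²·s⁻³·A⁻¹
Every term reduces to kg·m²·s⁻³·A⁻¹.

Yes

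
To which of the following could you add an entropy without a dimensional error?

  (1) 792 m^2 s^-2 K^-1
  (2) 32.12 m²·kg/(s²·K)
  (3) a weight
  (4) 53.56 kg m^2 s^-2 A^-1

Reference: [entropy] = kg·m²·s⁻²·K⁻¹.
Each option:
  (1) m²·s⁻²·K⁻¹
  (2) kg·m²·s⁻²·K⁻¹  ← same
  (3) [weight] = kg·m·s⁻²
  (4) kg·m²·s⁻²·A⁻¹
Only (2) matches kg·m²·s⁻²·K⁻¹.

(2)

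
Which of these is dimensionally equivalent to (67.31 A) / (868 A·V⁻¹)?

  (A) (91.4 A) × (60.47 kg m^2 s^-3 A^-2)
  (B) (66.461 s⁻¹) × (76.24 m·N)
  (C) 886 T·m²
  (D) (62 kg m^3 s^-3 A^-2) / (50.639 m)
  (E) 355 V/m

Reference: [A] / [kg⁻¹·m⁻²·s³·A²] = kg·m²·s⁻³·A⁻¹.
Each option:
  (A) [A] · [kg·m²·s⁻³·A⁻²] = kg·m²·s⁻³·A⁻¹  ← same
  (B) [s⁻¹] · [kg·m²·s⁻²] = kg·m²·s⁻³
  (C) T·m² = Wb·m⁻²·m² = kg·m²·s⁻²·A⁻¹
  (D) [kg·m³·s⁻³·A⁻²] / [m] = kg·m²·s⁻³·A⁻²
  (E) V·m⁻¹ = J·C⁻¹·m⁻¹ = kg·m·s⁻³·A⁻¹
Only (A) matches kg·m²·s⁻³·A⁻¹.

(A)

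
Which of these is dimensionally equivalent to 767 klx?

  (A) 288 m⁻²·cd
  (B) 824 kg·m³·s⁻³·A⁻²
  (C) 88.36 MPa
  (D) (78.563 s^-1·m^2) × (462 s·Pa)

(A)

Reference: lx = lm·m⁻² = m⁻²·cd.
Each option:
  (A) m⁻²·cd  ← same
  (B) kg·m³·s⁻³·A⁻²
  (C) Pa = N·m⁻² = kg·m⁻¹·s⁻²
  (D) [m²·s⁻¹] · [kg·m⁻¹·s⁻¹] = kg·m·s⁻²
Only (A) matches m⁻²·cd.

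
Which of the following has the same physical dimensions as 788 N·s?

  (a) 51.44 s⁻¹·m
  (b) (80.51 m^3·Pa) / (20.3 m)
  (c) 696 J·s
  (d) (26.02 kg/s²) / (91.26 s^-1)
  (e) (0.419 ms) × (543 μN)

(e)

Reference: N·s = kg·m·s⁻²·s = kg·m·s⁻¹.
Each option:
  (a) m·s⁻¹
  (b) [kg·m²·s⁻²] / [m] = kg·m·s⁻²
  (c) J·s = N·m·s = kg·m²·s⁻¹
  (d) [kg·s⁻²] / [s⁻¹] = kg·s⁻¹
  (e) [s] · [kg·m·s⁻²] = kg·m·s⁻¹  ← same
Only (e) matches kg·m·s⁻¹.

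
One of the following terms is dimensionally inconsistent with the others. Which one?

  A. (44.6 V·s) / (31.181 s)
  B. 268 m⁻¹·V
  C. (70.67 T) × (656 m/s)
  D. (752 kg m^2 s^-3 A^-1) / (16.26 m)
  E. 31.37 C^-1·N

In SI base units:
  A. [kg·m²·s⁻²·A⁻¹] / [s] = kg·m²·s⁻³·A⁻¹
  B. V·m⁻¹ = J·C⁻¹·m⁻¹ = kg·m·s⁻³·A⁻¹
  C. [kg·s⁻²·A⁻¹] · [m·s⁻¹] = kg·m·s⁻³·A⁻¹
  D. [kg·m²·s⁻³·A⁻¹] / [m] = kg·m·s⁻³·A⁻¹
  E. N·C⁻¹ = kg·m·s⁻²·(s·A)⁻¹ = kg·m·s⁻³·A⁻¹
All reduce to kg·m·s⁻³·A⁻¹ except A., which is kg·m²·s⁻³·A⁻¹.

A.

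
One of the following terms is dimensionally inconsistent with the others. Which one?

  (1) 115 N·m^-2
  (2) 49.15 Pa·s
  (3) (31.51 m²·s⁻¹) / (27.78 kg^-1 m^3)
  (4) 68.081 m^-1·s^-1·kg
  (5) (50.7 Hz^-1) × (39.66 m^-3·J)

(1)

In SI base units:
  (1) N·m⁻² = kg·m·s⁻²·m⁻² = kg·m⁻¹·s⁻²
  (2) Pa·s = N·m⁻²·s = kg·m⁻¹·s⁻¹
  (3) [m²·s⁻¹] / [kg⁻¹·m³] = kg·m⁻¹·s⁻¹
  (4) kg·m⁻¹·s⁻¹
  (5) [s] · [kg·m⁻¹·s⁻²] = kg·m⁻¹·s⁻¹
All reduce to kg·m⁻¹·s⁻¹ except (1), which is kg·m⁻¹·s⁻².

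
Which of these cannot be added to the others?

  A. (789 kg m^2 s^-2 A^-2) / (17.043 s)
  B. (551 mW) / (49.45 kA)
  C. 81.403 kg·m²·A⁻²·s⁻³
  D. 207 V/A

Work out the base dimensions of each:
  A. [kg·m²·s⁻²·A⁻²] / [s] = kg·m²·s⁻³·A⁻²
  B. [kg·m²·s⁻³] / [A] = kg·m²·s⁻³·A⁻¹
  C. kg·m²·s⁻³·A⁻²
  D. V·A⁻¹ = J·C⁻¹·A⁻¹ = kg·m²·s⁻³·A⁻²
All reduce to kg·m²·s⁻³·A⁻² except B., which is kg·m²·s⁻³·A⁻¹.

B.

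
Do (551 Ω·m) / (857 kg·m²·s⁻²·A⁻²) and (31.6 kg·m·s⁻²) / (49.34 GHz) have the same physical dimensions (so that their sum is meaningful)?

No

Expand each in SI base units:
  (551 Ω·m) / (857 kg·m²·s⁻²·A⁻²):  [kg·m³·s⁻³·A⁻²] / [kg·m²·s⁻²·A⁻²] = m·s⁻¹
  (31.6 kg·m·s⁻²) / (49.34 GHz):  [kg·m·s⁻²] / [s⁻¹] = kg·m·s⁻¹
m·s⁻¹ ≠ kg·m·s⁻¹, so they cannot be added.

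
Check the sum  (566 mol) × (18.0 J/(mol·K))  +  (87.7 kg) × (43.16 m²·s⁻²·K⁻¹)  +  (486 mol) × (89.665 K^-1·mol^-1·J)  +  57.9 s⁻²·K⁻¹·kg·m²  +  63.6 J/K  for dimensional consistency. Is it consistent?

Yes

Work out the base dimensions of each:
  (566 mol) × (18.0 J/(mol·K)):  [mol] · [kg·m²·s⁻²·K⁻¹·mol⁻¹] = kg·m²·s⁻²·K⁻¹
  (87.7 kg) × (43.16 m²·s⁻²·K⁻¹):  [kg] · [m²·s⁻²·K⁻¹] = kg·m²·s⁻²·K⁻¹
  (486 mol) × (89.665 K^-1·mol^-1·J):  [mol] · [kg·m²·s⁻²·K⁻¹·mol⁻¹] = kg·m²·s⁻²·K⁻¹
  57.9 s⁻²·K⁻¹·kg·m²:  kg·m²·s⁻²·K⁻¹
  63.6 J/K:  J·K⁻¹ = N·m·K⁻¹ = kg·m²·s⁻²·K⁻¹
Every term reduces to kg·m²·s⁻²·K⁻¹.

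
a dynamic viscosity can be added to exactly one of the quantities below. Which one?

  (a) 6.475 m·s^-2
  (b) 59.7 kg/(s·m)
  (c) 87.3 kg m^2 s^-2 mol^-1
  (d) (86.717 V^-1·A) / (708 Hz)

Reference: [dynamic viscosity] = kg·m⁻¹·s⁻¹.
Each option:
  (a) m·s⁻²
  (b) kg·m⁻¹·s⁻¹  ← same
  (c) kg·m²·s⁻²·mol⁻¹
  (d) [kg⁻¹·m⁻²·s³·A²] / [s⁻¹] = kg⁻¹·m⁻²·s⁴·A²
Only (b) matches kg·m⁻¹·s⁻¹.

(b)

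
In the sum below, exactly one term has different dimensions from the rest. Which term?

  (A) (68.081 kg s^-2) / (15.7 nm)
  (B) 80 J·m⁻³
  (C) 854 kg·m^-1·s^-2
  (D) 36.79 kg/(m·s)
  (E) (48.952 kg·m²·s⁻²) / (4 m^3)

(D)

In SI base units:
  (A) [kg·s⁻²] / [m] = kg·m⁻¹·s⁻²
  (B) J·m⁻³ = N·m·m⁻³ = kg·m⁻¹·s⁻²
  (C) kg·m⁻¹·s⁻²
  (D) kg·m⁻¹·s⁻¹
  (E) [kg·m²·s⁻²] / [m³] = kg·m⁻¹·s⁻²
All reduce to kg·m⁻¹·s⁻² except (D), which is kg·m⁻¹·s⁻¹.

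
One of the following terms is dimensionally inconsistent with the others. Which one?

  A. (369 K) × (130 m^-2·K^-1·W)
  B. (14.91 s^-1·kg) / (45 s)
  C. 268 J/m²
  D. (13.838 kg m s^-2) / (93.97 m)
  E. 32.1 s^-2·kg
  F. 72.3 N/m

Dimensions:
  A. [K] · [kg·s⁻³·K⁻¹] = kg·s⁻³
  B. [kg·s⁻¹] / [s] = kg·s⁻²
  C. J·m⁻² = N·m·m⁻² = kg·s⁻²
  D. [kg·m·s⁻²] / [m] = kg·s⁻²
  E. kg·s⁻²
  F. N·m⁻¹ = kg·m·s⁻²·m⁻¹ = kg·s⁻²
All reduce to kg·s⁻² except A., which is kg·s⁻³.

A.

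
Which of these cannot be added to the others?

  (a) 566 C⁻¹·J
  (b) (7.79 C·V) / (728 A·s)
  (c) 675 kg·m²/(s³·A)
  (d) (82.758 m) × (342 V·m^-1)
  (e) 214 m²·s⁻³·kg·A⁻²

In SI base units:
  (a) J·C⁻¹ = N·m·(s·A)⁻¹ = kg·m²·s⁻³·A⁻¹
  (b) [kg·m²·s⁻²] / [s·A] = kg·m²·s⁻³·A⁻¹
  (c) kg·m²·s⁻³·A⁻¹
  (d) [m] · [kg·m·s⁻³·A⁻¹] = kg·m²·s⁻³·A⁻¹
  (e) kg·m²·s⁻³·A⁻²
All reduce to kg·m²·s⁻³·A⁻¹ except (e), which is kg·m²·s⁻³·A⁻².

(e)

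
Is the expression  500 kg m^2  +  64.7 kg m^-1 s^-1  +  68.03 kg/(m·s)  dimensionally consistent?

Expand each in SI base units:
  500 kg m^2:  kg·m²
  64.7 kg m^-1 s^-1:  kg·m⁻¹·s⁻¹
  68.03 kg/(m·s):  kg·m⁻¹·s⁻¹
The terms do not share a single dimension (kg·m² vs kg·m⁻¹·s⁻¹).

No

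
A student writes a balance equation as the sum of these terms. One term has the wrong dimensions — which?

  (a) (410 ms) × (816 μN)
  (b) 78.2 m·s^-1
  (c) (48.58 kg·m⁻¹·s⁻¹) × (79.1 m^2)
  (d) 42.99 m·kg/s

Reduce each to base SI dimensions:
  (a) [s] · [kg·m·s⁻²] = kg·m·s⁻¹
  (b) m·s⁻¹
  (c) [kg·m⁻¹·s⁻¹] · [m²] = kg·m·s⁻¹
  (d) kg·m·s⁻¹
All reduce to kg·m·s⁻¹ except (b), which is m·s⁻¹.

(b)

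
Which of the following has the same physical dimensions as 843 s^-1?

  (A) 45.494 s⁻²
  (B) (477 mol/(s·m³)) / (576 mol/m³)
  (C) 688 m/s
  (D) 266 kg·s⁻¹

Reference: s⁻¹.
Each option:
  (A) s⁻²
  (B) [m⁻³·s⁻¹·mol] / [m⁻³·mol] = s⁻¹  ← same
  (C) m·s⁻¹
  (D) kg·s⁻¹
Only (B) matches s⁻¹.

(B)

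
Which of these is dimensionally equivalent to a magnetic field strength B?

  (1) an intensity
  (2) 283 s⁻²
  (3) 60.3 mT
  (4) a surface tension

(3)

Reference: [magnetic field strength B] = kg·s⁻²·A⁻¹.
Each option:
  (1) [intensity] = kg·s⁻³
  (2) s⁻²
  (3) T = Wb·m⁻² = kg·s⁻²·A⁻¹  ← same
  (4) [surface tension] = kg·s⁻²
Only (3) matches kg·s⁻²·A⁻¹.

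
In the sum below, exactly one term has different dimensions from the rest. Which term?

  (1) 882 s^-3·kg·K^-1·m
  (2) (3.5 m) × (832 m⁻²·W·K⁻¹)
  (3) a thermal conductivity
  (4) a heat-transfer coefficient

(4)

Reduce each to base SI dimensions:
  (1) kg·m·s⁻³·K⁻¹
  (2) [m] · [kg·s⁻³·K⁻¹] = kg·m·s⁻³·K⁻¹
  (3) [thermal conductivity] = kg·m·s⁻³·K⁻¹
  (4) [heat-transfer coefficient] = kg·s⁻³·K⁻¹
All reduce to kg·m·s⁻³·K⁻¹ except (4), which is kg·s⁻³·K⁻¹.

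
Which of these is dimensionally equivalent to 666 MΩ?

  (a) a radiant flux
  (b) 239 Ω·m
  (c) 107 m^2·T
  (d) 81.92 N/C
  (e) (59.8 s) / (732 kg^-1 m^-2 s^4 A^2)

(e)

Reference: Ω = V·A⁻¹ = kg·m²·s⁻³·A⁻².
Each option:
  (a) [radiant flux] = kg·m²·s⁻³
  (b) Ω·m = V·A⁻¹·m = kg·m³·s⁻³·A⁻²
  (c) T·m² = Wb·m⁻²·m² = kg·m²·s⁻²·A⁻¹
  (d) N·C⁻¹ = kg·m·s⁻²·(s·A)⁻¹ = kg·m·s⁻³·A⁻¹
  (e) [s] / [kg⁻¹·m⁻²·s⁴·A²] = kg·m²·s⁻³·A⁻²  ← same
Only (e) matches kg·m²·s⁻³·A⁻².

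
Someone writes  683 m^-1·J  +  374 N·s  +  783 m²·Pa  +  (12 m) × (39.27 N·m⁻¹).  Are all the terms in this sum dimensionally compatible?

No

In SI base units:
  683 m^-1·J:  J·m⁻¹ = N·m·m⁻¹ = kg·m·s⁻²
  374 N·s:  N·s = kg·m·s⁻²·s = kg·m·s⁻¹
  783 m²·Pa:  Pa·m² = N·m⁻²·m² = kg·m·s⁻²
  (12 m) × (39.27 N·m⁻¹):  [m] · [kg·s⁻²] = kg·m·s⁻²
The terms do not share a single dimension (kg·m·s⁻² vs kg·m·s⁻¹).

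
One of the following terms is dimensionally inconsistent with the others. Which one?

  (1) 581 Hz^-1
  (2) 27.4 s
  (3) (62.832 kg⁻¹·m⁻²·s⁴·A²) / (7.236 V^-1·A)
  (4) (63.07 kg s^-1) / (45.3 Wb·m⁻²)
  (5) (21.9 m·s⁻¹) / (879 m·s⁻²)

(4)

Expand each in SI base units:
  (1) Hz⁻¹ = (s⁻¹)⁻¹ = s
  (2) s
  (3) [kg⁻¹·m⁻²·s⁴·A²] / [kg⁻¹·m⁻²·s³·A²] = s
  (4) [kg·s⁻¹] / [kg·s⁻²·A⁻¹] = s·A
  (5) [m·s⁻¹] / [m·s⁻²] = s
All reduce to s except (4), which is s·A.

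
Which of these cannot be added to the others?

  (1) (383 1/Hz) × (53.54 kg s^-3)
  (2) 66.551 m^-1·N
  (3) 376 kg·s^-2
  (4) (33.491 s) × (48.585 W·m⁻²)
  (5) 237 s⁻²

Expand each in SI base units:
  (1) [s] · [kg·s⁻³] = kg·s⁻²
  (2) N·m⁻¹ = kg·m·s⁻²·m⁻¹ = kg·s⁻²
  (3) kg·s⁻²
  (4) [s] · [kg·s⁻³] = kg·s⁻²
  (5) s⁻²
All reduce to kg·s⁻² except (5), which is s⁻².

(5)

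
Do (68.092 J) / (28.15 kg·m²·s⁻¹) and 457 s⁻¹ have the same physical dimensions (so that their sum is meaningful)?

Reduce each to base SI dimensions:
  (68.092 J) / (28.15 kg·m²·s⁻¹):  [kg·m²·s⁻²] / [kg·m²·s⁻¹] = s⁻¹
  457 s⁻¹:  s⁻¹
Both are s⁻¹, so they have the same dimensions and can be added.

Yes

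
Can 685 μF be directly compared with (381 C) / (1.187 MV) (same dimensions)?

Expand each in SI base units:
  685 μF:  F = C·V⁻¹ = kg⁻¹·m⁻²·s⁴·A²
  (381 C) / (1.187 MV):  [s·A] / [kg·m²·s⁻³·A⁻¹] = kg⁻¹·m⁻²·s⁴·A²
Both are kg⁻¹·m⁻²·s⁴·A², so they have the same dimensions and can be added.

Yes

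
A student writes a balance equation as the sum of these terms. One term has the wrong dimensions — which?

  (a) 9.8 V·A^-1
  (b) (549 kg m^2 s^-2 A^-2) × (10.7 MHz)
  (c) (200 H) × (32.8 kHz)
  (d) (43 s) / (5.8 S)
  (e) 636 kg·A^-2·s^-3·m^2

(d)

In SI base units:
  (a) V·A⁻¹ = J·C⁻¹·A⁻¹ = kg·m²·s⁻³·A⁻²
  (b) [kg·m²·s⁻²·A⁻²] · [s⁻¹] = kg·m²·s⁻³·A⁻²
  (c) [kg·m²·s⁻²·A⁻²] · [s⁻¹] = kg·m²·s⁻³·A⁻²
  (d) [s] / [kg⁻¹·m⁻²·s³·A²] = kg·m²·s⁻²·A⁻²
  (e) kg·m²·s⁻³·A⁻²
All reduce to kg·m²·s⁻³·A⁻² except (d), which is kg·m²·s⁻²·A⁻².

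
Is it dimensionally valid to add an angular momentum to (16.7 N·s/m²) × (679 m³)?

Yes

In SI base units:
  an angular momentum:  [angular momentum] = kg·m²·s⁻¹
  (16.7 N·s/m²) × (679 m³):  [kg·m⁻¹·s⁻¹] · [m³] = kg·m²·s⁻¹
Both are kg·m²·s⁻¹, so they have the same dimensions and can be added.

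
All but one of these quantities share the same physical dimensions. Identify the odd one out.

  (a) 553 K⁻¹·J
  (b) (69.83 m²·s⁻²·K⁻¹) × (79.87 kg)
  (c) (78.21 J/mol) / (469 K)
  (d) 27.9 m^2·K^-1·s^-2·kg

(c)

Expand each in SI base units:
  (a) J·K⁻¹ = N·m·K⁻¹ = kg·m²·s⁻²·K⁻¹
  (b) [m²·s⁻²·K⁻¹] · [kg] = kg·m²·s⁻²·K⁻¹
  (c) [kg·m²·s⁻²·mol⁻¹] / [K] = kg·m²·s⁻²·K⁻¹·mol⁻¹
  (d) kg·m²·s⁻²·K⁻¹
All reduce to kg·m²·s⁻²·K⁻¹ except (c), which is kg·m²·s⁻²·K⁻¹·mol⁻¹.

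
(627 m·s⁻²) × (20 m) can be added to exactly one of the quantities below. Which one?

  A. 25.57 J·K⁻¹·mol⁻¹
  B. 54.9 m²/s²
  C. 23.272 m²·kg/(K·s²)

Reference: [m·s⁻²] · [m] = m²·s⁻².
Each option:
  A. J·mol⁻¹·K⁻¹ = N·m·mol⁻¹·K⁻¹ = kg·m²·s⁻²·K⁻¹·mol⁻¹
  B. m²·s⁻²  ← same
  C. kg·m²·s⁻²·K⁻¹
Only B. matches m²·s⁻².

B.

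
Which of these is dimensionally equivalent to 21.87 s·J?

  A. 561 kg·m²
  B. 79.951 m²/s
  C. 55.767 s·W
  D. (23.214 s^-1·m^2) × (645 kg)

Reference: J·s = N·m·s = kg·m²·s⁻¹.
Each option:
  A. kg·m²
  B. m²·s⁻¹
  C. W·s = J·s⁻¹·s = kg·m²·s⁻²
  D. [m²·s⁻¹] · [kg] = kg·m²·s⁻¹  ← same
Only D. matches kg·m²·s⁻¹.

D.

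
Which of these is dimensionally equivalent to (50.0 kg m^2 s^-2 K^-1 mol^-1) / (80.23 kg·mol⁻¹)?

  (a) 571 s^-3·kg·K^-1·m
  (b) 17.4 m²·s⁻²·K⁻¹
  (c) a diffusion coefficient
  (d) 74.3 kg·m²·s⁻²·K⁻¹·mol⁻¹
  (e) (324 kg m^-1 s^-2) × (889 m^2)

Reference: [kg·m²·s⁻²·K⁻¹·mol⁻¹] / [kg·mol⁻¹] = m²·s⁻²·K⁻¹.
Each option:
  (a) kg·m·s⁻³·K⁻¹
  (b) m²·s⁻²·K⁻¹  ← same
  (c) [diffusion coefficient] = m²·s⁻¹
  (d) kg·m²·s⁻²·K⁻¹·mol⁻¹
  (e) [kg·m⁻¹·s⁻²] · [m²] = kg·m·s⁻²
Only (b) matches m²·s⁻²·K⁻¹.

(b)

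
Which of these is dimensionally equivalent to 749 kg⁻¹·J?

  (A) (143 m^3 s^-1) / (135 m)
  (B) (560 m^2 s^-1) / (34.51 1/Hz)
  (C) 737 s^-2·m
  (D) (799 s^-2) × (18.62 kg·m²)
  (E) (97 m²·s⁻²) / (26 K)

(B)

Reference: J·kg⁻¹ = N·m·kg⁻¹ = m²·s⁻².
Each option:
  (A) [m³·s⁻¹] / [m] = m²·s⁻¹
  (B) [m²·s⁻¹] / [s] = m²·s⁻²  ← same
  (C) m·s⁻²
  (D) [s⁻²] · [kg·m²] = kg·m²·s⁻²
  (E) [m²·s⁻²] / [K] = m²·s⁻²·K⁻¹
Only (B) matches m²·s⁻².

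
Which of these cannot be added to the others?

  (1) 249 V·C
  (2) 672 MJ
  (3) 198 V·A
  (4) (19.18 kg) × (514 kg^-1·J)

In SI base units:
  (1) C·V = s·A·J·C⁻¹ = kg·m²·s⁻²
  (2) J = N·m = kg·m²·s⁻²
  (3) V·A = J·C⁻¹·A = kg·m²·s⁻³
  (4) [kg] · [m²·s⁻²] = kg·m²·s⁻²
All reduce to kg·m²·s⁻² except (3), which is kg·m²·s⁻³.

(3)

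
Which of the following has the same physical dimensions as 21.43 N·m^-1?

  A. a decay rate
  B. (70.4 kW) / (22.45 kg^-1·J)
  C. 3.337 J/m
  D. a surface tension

D.

Reference: N·m⁻¹ = kg·m·s⁻²·m⁻¹ = kg·s⁻².
Each option:
  A. [decay rate] = s⁻¹
  B. [kg·m²·s⁻³] / [m²·s⁻²] = kg·s⁻¹
  C. J·m⁻¹ = N·m·m⁻¹ = kg·m·s⁻²
  D. [surface tension] = kg·s⁻²  ← same
Only D. matches kg·s⁻².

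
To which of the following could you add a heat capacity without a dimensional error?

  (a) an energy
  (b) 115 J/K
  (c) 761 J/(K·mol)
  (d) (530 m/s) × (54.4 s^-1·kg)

(b)

Reference: [heat capacity] = kg·m²·s⁻²·K⁻¹.
Each option:
  (a) [energy] = kg·m²·s⁻²
  (b) J·K⁻¹ = N·m·K⁻¹ = kg·m²·s⁻²·K⁻¹  ← same
  (c) J·mol⁻¹·K⁻¹ = N·m·mol⁻¹·K⁻¹ = kg·m²·s⁻²·K⁻¹·mol⁻¹
  (d) [m·s⁻¹] · [kg·s⁻¹] = kg·m·s⁻²
Only (b) matches kg·m²·s⁻²·K⁻¹.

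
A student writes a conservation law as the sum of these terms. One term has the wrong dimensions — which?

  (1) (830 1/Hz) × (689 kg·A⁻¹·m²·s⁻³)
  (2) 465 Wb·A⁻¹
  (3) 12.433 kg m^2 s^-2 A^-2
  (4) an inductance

(1)

Work out the base dimensions of each:
  (1) [s] · [kg·m²·s⁻³·A⁻¹] = kg·m²·s⁻²·A⁻¹
  (2) Wb·A⁻¹ = V·s·A⁻¹ = kg·m²·s⁻²·A⁻²
  (3) kg·m²·s⁻²·A⁻²
  (4) [inductance] = kg·m²·s⁻²·A⁻²
All reduce to kg·m²·s⁻²·A⁻² except (1), which is kg·m²·s⁻²·A⁻¹.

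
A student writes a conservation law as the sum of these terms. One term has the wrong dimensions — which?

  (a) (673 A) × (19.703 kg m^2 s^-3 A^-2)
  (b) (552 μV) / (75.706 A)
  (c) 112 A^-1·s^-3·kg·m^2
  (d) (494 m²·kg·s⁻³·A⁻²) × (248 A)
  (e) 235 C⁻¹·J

(b)

Expand each in SI base units:
  (a) [A] · [kg·m²·s⁻³·A⁻²] = kg·m²·s⁻³·A⁻¹
  (b) [kg·m²·s⁻³·A⁻¹] / [A] = kg·m²·s⁻³·A⁻²
  (c) kg·m²·s⁻³·A⁻¹
  (d) [kg·m²·s⁻³·A⁻²] · [A] = kg·m²·s⁻³·A⁻¹
  (e) J·C⁻¹ = N·m·(s·A)⁻¹ = kg·m²·s⁻³·A⁻¹
All reduce to kg·m²·s⁻³·A⁻¹ except (b), which is kg·m²·s⁻³·A⁻².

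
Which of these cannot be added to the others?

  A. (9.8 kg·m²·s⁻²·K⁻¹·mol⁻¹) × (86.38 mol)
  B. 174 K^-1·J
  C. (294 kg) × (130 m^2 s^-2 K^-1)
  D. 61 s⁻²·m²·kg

Reduce each to base SI dimensions:
  A. [kg·m²·s⁻²·K⁻¹·mol⁻¹] · [mol] = kg·m²·s⁻²·K⁻¹
  B. J·K⁻¹ = N·m·K⁻¹ = kg·m²·s⁻²·K⁻¹
  C. [kg] · [m²·s⁻²·K⁻¹] = kg·m²·s⁻²·K⁻¹
  D. kg·m²·s⁻²
All reduce to kg·m²·s⁻²·K⁻¹ except D., which is kg·m²·s⁻².

D.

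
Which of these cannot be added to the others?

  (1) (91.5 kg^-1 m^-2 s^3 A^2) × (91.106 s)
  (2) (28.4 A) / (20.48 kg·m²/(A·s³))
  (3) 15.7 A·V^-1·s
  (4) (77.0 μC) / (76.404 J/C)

(2)

Dimensions:
  (1) [kg⁻¹·m⁻²·s³·A²] · [s] = kg⁻¹·m⁻²·s⁴·A²
  (2) [A] / [kg·m²·s⁻³·A⁻¹] = kg⁻¹·m⁻²·s³·A²
  (3) A·s·V⁻¹ = A·s·(J·C⁻¹)⁻¹ = kg⁻¹·m⁻²·s⁴·A²
  (4) [s·A] / [kg·m²·s⁻³·A⁻¹] = kg⁻¹·m⁻²·s⁴·A²
All reduce to kg⁻¹·m⁻²·s⁴·A² except (2), which is kg⁻¹·m⁻²·s³·A².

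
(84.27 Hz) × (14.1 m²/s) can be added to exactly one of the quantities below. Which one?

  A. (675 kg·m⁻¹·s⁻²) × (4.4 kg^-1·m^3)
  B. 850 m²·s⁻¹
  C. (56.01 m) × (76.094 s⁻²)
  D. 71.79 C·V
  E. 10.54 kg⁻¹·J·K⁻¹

Reference: [s⁻¹] · [m²·s⁻¹] = m²·s⁻².
Each option:
  A. [kg·m⁻¹·s⁻²] · [kg⁻¹·m³] = m²·s⁻²  ← same
  B. m²·s⁻¹
  C. [m] · [s⁻²] = m·s⁻²
  D. C·V = s·A·J·C⁻¹ = kg·m²·s⁻²
  E. J·kg⁻¹·K⁻¹ = N·m·kg⁻¹·K⁻¹ = m²·s⁻²·K⁻¹
Only A. matches m²·s⁻².

A.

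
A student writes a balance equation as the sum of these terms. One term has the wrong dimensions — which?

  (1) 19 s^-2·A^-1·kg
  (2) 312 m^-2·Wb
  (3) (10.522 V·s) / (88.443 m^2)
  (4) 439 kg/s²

(4)

In SI base units:
  (1) kg·s⁻²·A⁻¹
  (2) Wb·m⁻² = V·s·m⁻² = kg·s⁻²·A⁻¹
  (3) [kg·m²·s⁻²·A⁻¹] / [m²] = kg·s⁻²·A⁻¹
  (4) kg·s⁻²
All reduce to kg·s⁻²·A⁻¹ except (4), which is kg·s⁻².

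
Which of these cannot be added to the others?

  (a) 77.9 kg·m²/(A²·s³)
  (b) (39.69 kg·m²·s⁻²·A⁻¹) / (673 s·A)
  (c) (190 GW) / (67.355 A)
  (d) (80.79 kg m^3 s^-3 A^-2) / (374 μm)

Work out the base dimensions of each:
  (a) kg·m²·s⁻³·A⁻²
  (b) [kg·m²·s⁻²·A⁻¹] / [s·A] = kg·m²·s⁻³·A⁻²
  (c) [kg·m²·s⁻³] / [A] = kg·m²·s⁻³·A⁻¹
  (d) [kg·m³·s⁻³·A⁻²] / [m] = kg·m²·s⁻³·A⁻²
All reduce to kg·m²·s⁻³·A⁻² except (c), which is kg·m²·s⁻³·A⁻¹.

(c)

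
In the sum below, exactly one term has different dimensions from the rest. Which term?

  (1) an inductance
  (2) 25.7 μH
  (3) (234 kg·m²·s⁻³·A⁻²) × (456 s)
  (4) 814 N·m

Expand each in SI base units:
  (1) [inductance] = kg·m²·s⁻²·A⁻²
  (2) H = V·s·A⁻¹ = kg·m²·s⁻²·A⁻²
  (3) [kg·m²·s⁻³·A⁻²] · [s] = kg·m²·s⁻²·A⁻²
  (4) N·m = kg·m·s⁻²·m = kg·m²·s⁻²
All reduce to kg·m²·s⁻²·A⁻² except (4), which is kg·m²·s⁻².

(4)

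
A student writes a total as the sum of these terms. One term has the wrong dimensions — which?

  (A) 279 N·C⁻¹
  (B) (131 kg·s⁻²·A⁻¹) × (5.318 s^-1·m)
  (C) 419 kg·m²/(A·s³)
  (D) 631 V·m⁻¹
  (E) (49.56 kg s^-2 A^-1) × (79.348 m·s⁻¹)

Work out the base dimensions of each:
  (A) N·C⁻¹ = kg·m·s⁻²·(s·A)⁻¹ = kg·m·s⁻³·A⁻¹
  (B) [kg·s⁻²·A⁻¹] · [m·s⁻¹] = kg·m·s⁻³·A⁻¹
  (C) kg·m²·s⁻³·A⁻¹
  (D) V·m⁻¹ = J·C⁻¹·m⁻¹ = kg·m·s⁻³·A⁻¹
  (E) [kg·s⁻²·A⁻¹] · [m·s⁻¹] = kg·m·s⁻³·A⁻¹
All reduce to kg·m·s⁻³·A⁻¹ except (C), which is kg·m²·s⁻³·A⁻¹.

(C)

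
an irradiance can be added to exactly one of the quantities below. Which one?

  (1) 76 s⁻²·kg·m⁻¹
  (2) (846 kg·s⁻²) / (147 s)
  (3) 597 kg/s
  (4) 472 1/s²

(2)

Reference: [irradiance] = kg·s⁻³.
Each option:
  (1) kg·m⁻¹·s⁻²
  (2) [kg·s⁻²] / [s] = kg·s⁻³  ← same
  (3) kg·s⁻¹
  (4) s⁻²
Only (2) matches kg·s⁻³.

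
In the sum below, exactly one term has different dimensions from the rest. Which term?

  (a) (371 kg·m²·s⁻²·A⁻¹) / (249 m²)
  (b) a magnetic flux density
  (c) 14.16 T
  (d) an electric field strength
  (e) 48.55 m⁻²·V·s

Expand each in SI base units:
  (a) [kg·m²·s⁻²·A⁻¹] / [m²] = kg·s⁻²·A⁻¹
  (b) [magnetic flux density] = kg·s⁻²·A⁻¹
  (c) T = Wb·m⁻² = kg·s⁻²·A⁻¹
  (d) [electric field strength] = kg·m·s⁻³·A⁻¹
  (e) V·s·m⁻² = J·C⁻¹·s·m⁻² = kg·s⁻²·A⁻¹
All reduce to kg·s⁻²·A⁻¹ except (d), which is kg·m·s⁻³·A⁻¹.

(d)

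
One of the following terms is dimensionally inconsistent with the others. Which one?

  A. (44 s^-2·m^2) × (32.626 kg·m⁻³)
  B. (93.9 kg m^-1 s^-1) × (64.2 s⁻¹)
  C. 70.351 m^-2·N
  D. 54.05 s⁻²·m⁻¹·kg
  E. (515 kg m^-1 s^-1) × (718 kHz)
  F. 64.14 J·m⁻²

Reduce each to base SI dimensions:
  A. [m²·s⁻²] · [kg·m⁻³] = kg·m⁻¹·s⁻²
  B. [kg·m⁻¹·s⁻¹] · [s⁻¹] = kg·m⁻¹·s⁻²
  C. N·m⁻² = kg·m·s⁻²·m⁻² = kg·m⁻¹·s⁻²
  D. kg·m⁻¹·s⁻²
  E. [kg·m⁻¹·s⁻¹] · [s⁻¹] = kg·m⁻¹·s⁻²
  F. J·m⁻² = N·m·m⁻² = kg·s⁻²
All reduce to kg·m⁻¹·s⁻² except F., which is kg·s⁻².

F.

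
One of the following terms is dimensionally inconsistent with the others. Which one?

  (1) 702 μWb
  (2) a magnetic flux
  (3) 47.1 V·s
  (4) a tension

(4)

Work out the base dimensions of each:
  (1) Wb = V·s = kg·m²·s⁻²·A⁻¹
  (2) [magnetic flux] = kg·m²·s⁻²·A⁻¹
  (3) V·s = J·C⁻¹·s = kg·m²·s⁻²·A⁻¹
  (4) [tension] = kg·m·s⁻²
All reduce to kg·m²·s⁻²·A⁻¹ except (4), which is kg·m·s⁻².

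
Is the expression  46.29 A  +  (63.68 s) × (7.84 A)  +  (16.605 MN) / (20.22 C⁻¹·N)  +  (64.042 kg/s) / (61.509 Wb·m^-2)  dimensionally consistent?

Dimensions:
  46.29 A:  A
  (63.68 s) × (7.84 A):  [s] · [A] = s·A
  (16.605 MN) / (20.22 C⁻¹·N):  [kg·m·s⁻²] / [kg·m·s⁻³·A⁻¹] = s·A
  (64.042 kg/s) / (61.509 Wb·m^-2):  [kg·s⁻¹] / [kg·s⁻²·A⁻¹] = s·A
The terms do not share a single dimension (A vs s·A).

No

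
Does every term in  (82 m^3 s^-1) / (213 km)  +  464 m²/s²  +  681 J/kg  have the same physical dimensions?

No

Work out the base dimensions of each:
  (82 m^3 s^-1) / (213 km):  [m³·s⁻¹] / [m] = m²·s⁻¹
  464 m²/s²:  m²·s⁻²
  681 J/kg:  J·kg⁻¹ = N·m·kg⁻¹ = m²·s⁻²
The terms do not share a single dimension (m²·s⁻² vs m²·s⁻¹).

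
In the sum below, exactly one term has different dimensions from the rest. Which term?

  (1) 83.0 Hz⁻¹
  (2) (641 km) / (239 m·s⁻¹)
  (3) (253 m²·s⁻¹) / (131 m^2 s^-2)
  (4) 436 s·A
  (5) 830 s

Expand each in SI base units:
  (1) Hz⁻¹ = (s⁻¹)⁻¹ = s
  (2) [m] / [m·s⁻¹] = s
  (3) [m²·s⁻¹] / [m²·s⁻²] = s
  (4) A·s = s·A
  (5) s
All reduce to s except (4), which is s·A.

(4)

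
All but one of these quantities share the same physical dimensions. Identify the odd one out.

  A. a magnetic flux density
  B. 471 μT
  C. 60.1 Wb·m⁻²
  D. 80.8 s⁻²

D.

Work out the base dimensions of each:
  A. [magnetic flux density] = kg·s⁻²·A⁻¹
  B. T = Wb·m⁻² = kg·s⁻²·A⁻¹
  C. Wb·m⁻² = V·s·m⁻² = kg·s⁻²·A⁻¹
  D. s⁻²
All reduce to kg·s⁻²·A⁻¹ except D., which is s⁻².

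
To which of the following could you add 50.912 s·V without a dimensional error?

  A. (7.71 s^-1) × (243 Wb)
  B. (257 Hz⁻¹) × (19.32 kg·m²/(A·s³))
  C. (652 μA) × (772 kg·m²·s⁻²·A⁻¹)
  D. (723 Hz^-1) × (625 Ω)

B.

Reference: V·s = J·C⁻¹·s = kg·m²·s⁻²·A⁻¹.
Each option:
  A. [s⁻¹] · [kg·m²·s⁻²·A⁻¹] = kg·m²·s⁻³·A⁻¹
  B. [s] · [kg·m²·s⁻³·A⁻¹] = kg·m²·s⁻²·A⁻¹  ← same
  C. [A] · [kg·m²·s⁻²·A⁻¹] = kg·m²·s⁻²
  D. [s] · [kg·m²·s⁻³·A⁻²] = kg·m²·s⁻²·A⁻²
Only B. matches kg·m²·s⁻²·A⁻¹.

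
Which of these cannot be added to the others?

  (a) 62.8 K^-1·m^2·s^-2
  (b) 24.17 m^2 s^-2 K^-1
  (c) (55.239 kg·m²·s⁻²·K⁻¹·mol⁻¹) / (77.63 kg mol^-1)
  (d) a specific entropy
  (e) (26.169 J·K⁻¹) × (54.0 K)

(e)

In SI base units:
  (a) m²·s⁻²·K⁻¹
  (b) m²·s⁻²·K⁻¹
  (c) [kg·m²·s⁻²·K⁻¹·mol⁻¹] / [kg·mol⁻¹] = m²·s⁻²·K⁻¹
  (d) [specific entropy] = m²·s⁻²·K⁻¹
  (e) [kg·m²·s⁻²·K⁻¹] · [K] = kg·m²·s⁻²
All reduce to m²·s⁻²·K⁻¹ except (e), which is kg·m²·s⁻².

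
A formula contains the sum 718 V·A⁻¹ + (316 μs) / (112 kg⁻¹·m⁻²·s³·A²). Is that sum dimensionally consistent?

Reduce each to base SI dimensions:
  718 V·A⁻¹:  V·A⁻¹ = J·C⁻¹·A⁻¹ = kg·m²·s⁻³·A⁻²
  (316 μs) / (112 kg⁻¹·m⁻²·s³·A²):  [s] / [kg⁻¹·m⁻²·s³·A²] = kg·m²·s⁻²·A⁻²
kg·m²·s⁻³·A⁻² ≠ kg·m²·s⁻²·A⁻², so they cannot be added.

No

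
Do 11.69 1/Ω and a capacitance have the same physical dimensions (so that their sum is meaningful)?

No

In SI base units:
  11.69 1/Ω:  Ω⁻¹ = (V·A⁻¹)⁻¹ = kg⁻¹·m⁻²·s³·A²
  a capacitance:  [capacitance] = kg⁻¹·m⁻²·s⁴·A²
kg⁻¹·m⁻²·s³·A² ≠ kg⁻¹·m⁻²·s⁴·A², so they cannot be added.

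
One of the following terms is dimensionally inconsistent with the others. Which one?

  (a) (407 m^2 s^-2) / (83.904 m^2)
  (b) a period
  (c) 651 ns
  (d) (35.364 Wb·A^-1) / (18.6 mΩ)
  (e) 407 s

Dimensions:
  (a) [m²·s⁻²] / [m²] = s⁻²
  (b) [period] = s
  (c) s
  (d) [kg·m²·s⁻²·A⁻²] / [kg·m²·s⁻³·A⁻²] = s
  (e) s
All reduce to s except (a), which is s⁻².

(a)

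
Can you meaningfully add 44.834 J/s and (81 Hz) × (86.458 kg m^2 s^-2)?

Yes

Reduce each to base SI dimensions:
  44.834 J/s:  J·s⁻¹ = N·m·s⁻¹ = kg·m²·s⁻³
  (81 Hz) × (86.458 kg m^2 s^-2):  [s⁻¹] · [kg·m²·s⁻²] = kg·m²·s⁻³
Both are kg·m²·s⁻³, so they have the same dimensions and can be added.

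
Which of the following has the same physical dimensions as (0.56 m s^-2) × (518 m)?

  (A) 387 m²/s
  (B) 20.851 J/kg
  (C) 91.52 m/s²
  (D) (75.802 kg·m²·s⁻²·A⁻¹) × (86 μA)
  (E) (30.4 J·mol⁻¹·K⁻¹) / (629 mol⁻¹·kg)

Reference: [m·s⁻²] · [m] = m²·s⁻².
Each option:
  (A) m²·s⁻¹
  (B) J·kg⁻¹ = N·m·kg⁻¹ = m²·s⁻²  ← same
  (C) m·s⁻²
  (D) [kg·m²·s⁻²·A⁻¹] · [A] = kg·m²·s⁻²
  (E) [kg·m²·s⁻²·K⁻¹·mol⁻¹] / [kg·mol⁻¹] = m²·s⁻²·K⁻¹
Only (B) matches m²·s⁻².

(B)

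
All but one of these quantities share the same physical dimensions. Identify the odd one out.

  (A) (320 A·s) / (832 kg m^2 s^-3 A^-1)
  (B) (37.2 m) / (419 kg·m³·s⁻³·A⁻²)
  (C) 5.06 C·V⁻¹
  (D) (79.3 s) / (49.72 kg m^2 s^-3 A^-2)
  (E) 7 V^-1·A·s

In SI base units:
  (A) [s·A] / [kg·m²·s⁻³·A⁻¹] = kg⁻¹·m⁻²·s⁴·A²
  (B) [m] / [kg·m³·s⁻³·A⁻²] = kg⁻¹·m⁻²·s³·A²
  (C) C·V⁻¹ = s·A·(J·C⁻¹)⁻¹ = kg⁻¹·m⁻²·s⁴·A²
  (D) [s] / [kg·m²·s⁻³·A⁻²] = kg⁻¹·m⁻²·s⁴·A²
  (E) A·s·V⁻¹ = A·s·(J·C⁻¹)⁻¹ = kg⁻¹·m⁻²·s⁴·A²
All reduce to kg⁻¹·m⁻²·s⁴·A² except (B), which is kg⁻¹·m⁻²·s³·A².

(B)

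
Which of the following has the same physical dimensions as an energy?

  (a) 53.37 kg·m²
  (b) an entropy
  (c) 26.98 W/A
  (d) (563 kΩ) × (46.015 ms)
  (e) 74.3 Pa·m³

Reference: [energy] = kg·m²·s⁻².
Each option:
  (a) kg·m²
  (b) [entropy] = kg·m²·s⁻²·K⁻¹
  (c) W·A⁻¹ = J·s⁻¹·A⁻¹ = kg·m²·s⁻³·A⁻¹
  (d) [kg·m²·s⁻³·A⁻²] · [s] = kg·m²·s⁻²·A⁻²
  (e) Pa·m³ = N·m⁻²·m³ = kg·m²·s⁻²  ← same
Only (e) matches kg·m²·s⁻².

(e)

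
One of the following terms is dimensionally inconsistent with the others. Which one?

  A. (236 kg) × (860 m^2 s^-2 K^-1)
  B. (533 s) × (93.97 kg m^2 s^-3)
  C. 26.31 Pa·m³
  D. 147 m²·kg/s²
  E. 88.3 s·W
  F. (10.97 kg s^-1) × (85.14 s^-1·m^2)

Expand each in SI base units:
  A. [kg] · [m²·s⁻²·K⁻¹] = kg·m²·s⁻²·K⁻¹
  B. [s] · [kg·m²·s⁻³] = kg·m²·s⁻²
  C. Pa·m³ = N·m⁻²·m³ = kg·m²·s⁻²
  D. kg·m²·s⁻²
  E. W·s = J·s⁻¹·s = kg·m²·s⁻²
  F. [kg·s⁻¹] · [m²·s⁻¹] = kg·m²·s⁻²
All reduce to kg·m²·s⁻² except A., which is kg·m²·s⁻²·K⁻¹.

A.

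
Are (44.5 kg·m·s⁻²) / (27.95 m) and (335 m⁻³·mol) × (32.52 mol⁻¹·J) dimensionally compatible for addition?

In SI base units:
  (44.5 kg·m·s⁻²) / (27.95 m):  [kg·m·s⁻²] / [m] = kg·s⁻²
  (335 m⁻³·mol) × (32.52 mol⁻¹·J):  [m⁻³·mol] · [kg·m²·s⁻²·mol⁻¹] = kg·m⁻¹·s⁻²
kg·s⁻² ≠ kg·m⁻¹·s⁻², so they cannot be added.

No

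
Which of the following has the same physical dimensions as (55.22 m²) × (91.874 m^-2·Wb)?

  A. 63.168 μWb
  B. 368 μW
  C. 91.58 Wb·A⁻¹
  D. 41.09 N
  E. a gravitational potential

A.

Reference: [m²] · [kg·s⁻²·A⁻¹] = kg·m²·s⁻²·A⁻¹.
Each option:
  A. Wb = V·s = kg·m²·s⁻²·A⁻¹  ← same
  B. W = J·s⁻¹ = kg·m²·s⁻³
  C. Wb·A⁻¹ = V·s·A⁻¹ = kg·m²·s⁻²·A⁻²
  D. N = kg·m·s⁻²
  E. [gravitational potential] = m²·s⁻²
Only A. matches kg·m²·s⁻²·A⁻¹.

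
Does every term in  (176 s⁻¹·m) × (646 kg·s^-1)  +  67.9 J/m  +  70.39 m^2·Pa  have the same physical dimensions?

Reduce each to base SI dimensions:
  (176 s⁻¹·m) × (646 kg·s^-1):  [m·s⁻¹] · [kg·s⁻¹] = kg·m·s⁻²
  67.9 J/m:  J·m⁻¹ = N·m·m⁻¹ = kg·m·s⁻²
  70.39 m^2·Pa:  Pa·m² = N·m⁻²·m² = kg·m·s⁻²
Every term reduces to kg·m·s⁻².

Yes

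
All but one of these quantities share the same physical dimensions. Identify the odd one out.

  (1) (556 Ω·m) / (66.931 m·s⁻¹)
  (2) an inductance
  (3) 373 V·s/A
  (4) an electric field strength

Dimensions:
  (1) [kg·m³·s⁻³·A⁻²] / [m·s⁻¹] = kg·m²·s⁻²·A⁻²
  (2) [inductance] = kg·m²·s⁻²·A⁻²
  (3) V·s·A⁻¹ = J·C⁻¹·s·A⁻¹ = kg·m²·s⁻²·A⁻²
  (4) [electric field strength] = kg·m·s⁻³·A⁻¹
All reduce to kg·m²·s⁻²·A⁻² except (4), which is kg·m·s⁻³·A⁻¹.

(4)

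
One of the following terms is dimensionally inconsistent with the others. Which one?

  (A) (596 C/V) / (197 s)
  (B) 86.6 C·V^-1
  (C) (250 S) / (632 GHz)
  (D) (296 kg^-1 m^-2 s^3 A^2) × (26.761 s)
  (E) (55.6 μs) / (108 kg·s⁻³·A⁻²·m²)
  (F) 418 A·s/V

(A)

In SI base units:
  (A) [kg⁻¹·m⁻²·s⁴·A²] / [s] = kg⁻¹·m⁻²·s³·A²
  (B) C·V⁻¹ = s·A·(J·C⁻¹)⁻¹ = kg⁻¹·m⁻²·s⁴·A²
  (C) [kg⁻¹·m⁻²·s³·A²] / [s⁻¹] = kg⁻¹·m⁻²·s⁴·A²
  (D) [kg⁻¹·m⁻²·s³·A²] · [s] = kg⁻¹·m⁻²·s⁴·A²
  (E) [s] / [kg·m²·s⁻³·A⁻²] = kg⁻¹·m⁻²·s⁴·A²
  (F) A·s·V⁻¹ = A·s·(J·C⁻¹)⁻¹ = kg⁻¹·m⁻²·s⁴·A²
All reduce to kg⁻¹·m⁻²·s⁴·A² except (A), which is kg⁻¹·m⁻²·s³·A².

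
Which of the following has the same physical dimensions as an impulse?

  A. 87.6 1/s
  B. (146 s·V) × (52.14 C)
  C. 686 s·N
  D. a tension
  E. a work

Reference: [impulse] = kg·m·s⁻¹.
Each option:
  A. s⁻¹
  B. [kg·m²·s⁻²·A⁻¹] · [s·A] = kg·m²·s⁻¹
  C. N·s = kg·m·s⁻²·s = kg·m·s⁻¹  ← same
  D. [tension] = kg·m·s⁻²
  E. [work] = kg·m²·s⁻²
Only C. matches kg·m·s⁻¹.

C.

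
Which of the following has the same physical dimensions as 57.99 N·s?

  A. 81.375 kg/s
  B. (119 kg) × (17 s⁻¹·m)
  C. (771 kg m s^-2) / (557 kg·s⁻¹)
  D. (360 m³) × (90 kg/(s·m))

Reference: N·s = kg·m·s⁻²·s = kg·m·s⁻¹.
Each option:
  A. kg·s⁻¹
  B. [kg] · [m·s⁻¹] = kg·m·s⁻¹  ← same
  C. [kg·m·s⁻²] / [kg·s⁻¹] = m·s⁻¹
  D. [m³] · [kg·m⁻¹·s⁻¹] = kg·m²·s⁻¹
Only B. matches kg·m·s⁻¹.

B.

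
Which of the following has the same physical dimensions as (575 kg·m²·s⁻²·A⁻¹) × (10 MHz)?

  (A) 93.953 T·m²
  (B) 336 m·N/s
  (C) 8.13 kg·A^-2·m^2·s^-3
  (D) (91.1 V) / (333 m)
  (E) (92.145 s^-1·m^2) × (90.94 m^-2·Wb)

Reference: [kg·m²·s⁻²·A⁻¹] · [s⁻¹] = kg·m²·s⁻³·A⁻¹.
Each option:
  (A) T·m² = Wb·m⁻²·m² = kg·m²·s⁻²·A⁻¹
  (B) N·m·s⁻¹ = kg·m·s⁻²·m·s⁻¹ = kg·m²·s⁻³
  (C) kg·m²·s⁻³·A⁻²
  (D) [kg·m²·s⁻³·A⁻¹] / [m] = kg·m·s⁻³·A⁻¹
  (E) [m²·s⁻¹] · [kg·s⁻²·A⁻¹] = kg·m²·s⁻³·A⁻¹  ← same
Only (E) matches kg·m²·s⁻³·A⁻¹.

(E)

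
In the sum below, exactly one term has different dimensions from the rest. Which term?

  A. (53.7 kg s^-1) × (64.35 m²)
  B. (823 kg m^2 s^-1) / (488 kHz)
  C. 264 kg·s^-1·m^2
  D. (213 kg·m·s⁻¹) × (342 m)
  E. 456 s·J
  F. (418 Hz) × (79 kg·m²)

B.

Reduce each to base SI dimensions:
  A. [kg·s⁻¹] · [m²] = kg·m²·s⁻¹
  B. [kg·m²·s⁻¹] / [s⁻¹] = kg·m²
  C. kg·m²·s⁻¹
  D. [kg·m·s⁻¹] · [m] = kg·m²·s⁻¹
  E. J·s = N·m·s = kg·m²·s⁻¹
  F. [s⁻¹] · [kg·m²] = kg·m²·s⁻¹
All reduce to kg·m²·s⁻¹ except B., which is kg·m².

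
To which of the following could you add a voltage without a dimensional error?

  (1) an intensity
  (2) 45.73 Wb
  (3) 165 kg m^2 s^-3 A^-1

(3)

Reference: [voltage] = kg·m²·s⁻³·A⁻¹.
Each option:
  (1) [intensity] = kg·s⁻³
  (2) Wb = V·s = kg·m²·s⁻²·A⁻¹
  (3) kg·m²·s⁻³·A⁻¹  ← same
Only (3) matches kg·m²·s⁻³·A⁻¹.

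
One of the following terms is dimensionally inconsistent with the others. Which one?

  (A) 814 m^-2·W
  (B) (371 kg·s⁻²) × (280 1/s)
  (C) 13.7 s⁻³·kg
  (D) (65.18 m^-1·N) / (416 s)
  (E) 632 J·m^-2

Dimensions:
  (A) W·m⁻² = J·s⁻¹·m⁻² = kg·s⁻³
  (B) [kg·s⁻²] · [s⁻¹] = kg·s⁻³
  (C) kg·s⁻³
  (D) [kg·s⁻²] / [s] = kg·s⁻³
  (E) J·m⁻² = N·m·m⁻² = kg·s⁻²
All reduce to kg·s⁻³ except (E), which is kg·s⁻².

(E)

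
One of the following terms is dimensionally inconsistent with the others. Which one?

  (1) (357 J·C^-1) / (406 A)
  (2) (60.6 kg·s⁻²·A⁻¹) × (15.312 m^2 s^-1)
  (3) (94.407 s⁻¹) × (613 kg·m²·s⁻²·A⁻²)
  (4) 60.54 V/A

(2)

Reduce each to base SI dimensions:
  (1) [kg·m²·s⁻³·A⁻¹] / [A] = kg·m²·s⁻³·A⁻²
  (2) [kg·s⁻²·A⁻¹] · [m²·s⁻¹] = kg·m²·s⁻³·A⁻¹
  (3) [s⁻¹] · [kg·m²·s⁻²·A⁻²] = kg·m²·s⁻³·A⁻²
  (4) V·A⁻¹ = J·C⁻¹·A⁻¹ = kg·m²·s⁻³·A⁻²
All reduce to kg·m²·s⁻³·A⁻² except (2), which is kg·m²·s⁻³·A⁻¹.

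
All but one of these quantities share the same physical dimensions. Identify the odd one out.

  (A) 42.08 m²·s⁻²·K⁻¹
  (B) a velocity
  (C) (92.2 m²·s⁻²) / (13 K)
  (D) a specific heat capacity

(B)

Reduce each to base SI dimensions:
  (A) m²·s⁻²·K⁻¹
  (B) [velocity] = m·s⁻¹
  (C) [m²·s⁻²] / [K] = m²·s⁻²·K⁻¹
  (D) [specific heat capacity] = m²·s⁻²·K⁻¹
All reduce to m²·s⁻²·K⁻¹ except (B), which is m·s⁻¹.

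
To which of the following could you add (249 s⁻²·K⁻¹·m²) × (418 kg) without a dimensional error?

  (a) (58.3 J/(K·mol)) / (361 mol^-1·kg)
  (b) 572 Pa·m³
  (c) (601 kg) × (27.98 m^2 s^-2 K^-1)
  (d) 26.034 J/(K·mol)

Reference: [m²·s⁻²·K⁻¹] · [kg] = kg·m²·s⁻²·K⁻¹.
Each option:
  (a) [kg·m²·s⁻²·K⁻¹·mol⁻¹] / [kg·mol⁻¹] = m²·s⁻²·K⁻¹
  (b) Pa·m³ = N·m⁻²·m³ = kg·m²·s⁻²
  (c) [kg] · [m²·s⁻²·K⁻¹] = kg·m²·s⁻²·K⁻¹  ← same
  (d) J·mol⁻¹·K⁻¹ = N·m·mol⁻¹·K⁻¹ = kg·m²·s⁻²·K⁻¹·mol⁻¹
Only (c) matches kg·m²·s⁻²·K⁻¹.

(c)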